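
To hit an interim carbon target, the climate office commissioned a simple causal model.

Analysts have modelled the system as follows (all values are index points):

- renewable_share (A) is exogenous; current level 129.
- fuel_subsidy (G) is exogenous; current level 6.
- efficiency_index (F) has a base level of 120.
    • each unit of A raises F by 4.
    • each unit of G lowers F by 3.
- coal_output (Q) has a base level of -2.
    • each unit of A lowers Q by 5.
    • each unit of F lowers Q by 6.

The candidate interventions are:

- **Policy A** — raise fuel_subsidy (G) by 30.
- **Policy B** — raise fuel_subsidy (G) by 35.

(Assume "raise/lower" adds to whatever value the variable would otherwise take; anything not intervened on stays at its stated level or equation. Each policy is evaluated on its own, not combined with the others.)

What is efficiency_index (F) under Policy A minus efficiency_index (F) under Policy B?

Policy A (G + 30):
  A = 129
  G = 6 + 30 = 36
  F = 120 + 4·129 − 3·36 = 528
Policy B (G + 35):
  A = 129
  G = 6 + 35 = 41
  F = 120 + 4·129 − 3·41 = 513
F: 528 − 513 = 15

15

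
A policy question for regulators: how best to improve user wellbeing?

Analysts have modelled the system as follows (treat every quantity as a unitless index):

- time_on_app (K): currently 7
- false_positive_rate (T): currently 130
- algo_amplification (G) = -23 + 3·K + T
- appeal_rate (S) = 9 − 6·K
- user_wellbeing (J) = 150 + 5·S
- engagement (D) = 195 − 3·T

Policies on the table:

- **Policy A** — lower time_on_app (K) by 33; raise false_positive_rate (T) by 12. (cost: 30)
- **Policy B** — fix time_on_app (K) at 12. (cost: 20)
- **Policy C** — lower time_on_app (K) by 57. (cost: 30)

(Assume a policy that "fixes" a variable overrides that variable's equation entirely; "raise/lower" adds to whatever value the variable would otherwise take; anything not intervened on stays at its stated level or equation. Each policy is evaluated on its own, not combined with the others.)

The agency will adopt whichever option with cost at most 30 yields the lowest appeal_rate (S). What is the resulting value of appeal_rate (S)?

Policy A (K − 33, T + 12):
  K = 7 − 33 = -26
  S = 9 − 6·(-26) = 165
Policy B (K := 12):
  K = 12
  S = 9 − 6·12 = -63
Policy C (K − 57):
  K = 7 − 57 = -50
  S = 9 − 6·(-50) = 309
Comparing — Policy A: S=165, Policy B: S=-63, Policy C: S=309. Lowest is -63 (Policy B).

-63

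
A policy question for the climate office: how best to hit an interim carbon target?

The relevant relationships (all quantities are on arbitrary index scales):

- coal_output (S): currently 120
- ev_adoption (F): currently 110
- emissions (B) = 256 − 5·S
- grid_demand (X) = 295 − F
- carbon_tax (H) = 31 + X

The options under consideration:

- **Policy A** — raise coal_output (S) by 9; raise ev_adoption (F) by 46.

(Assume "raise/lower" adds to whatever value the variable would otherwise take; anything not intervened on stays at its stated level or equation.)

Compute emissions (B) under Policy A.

Policy A (S + 9, F + 46):
  S = 120 + 9 = 129
  B = 256 − 5·129 = -389

-389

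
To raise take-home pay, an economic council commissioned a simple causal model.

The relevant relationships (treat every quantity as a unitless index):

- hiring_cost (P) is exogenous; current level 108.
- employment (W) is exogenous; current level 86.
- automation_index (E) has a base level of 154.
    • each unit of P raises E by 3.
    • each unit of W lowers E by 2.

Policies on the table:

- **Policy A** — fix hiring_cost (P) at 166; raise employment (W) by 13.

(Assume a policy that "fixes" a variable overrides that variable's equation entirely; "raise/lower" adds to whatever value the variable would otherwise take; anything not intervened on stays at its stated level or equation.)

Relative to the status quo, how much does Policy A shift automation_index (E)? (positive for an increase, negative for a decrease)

148

Baseline:
  P = 108
  W = 86
  E = 154 + 3·108 − 2·86 = 306
Policy A (P := 166, W + 13):
  P = 166
  W = 86 + 13 = 99
  E = 154 + 3·166 − 2·99 = 454
Change in E: 454 − 306 = 148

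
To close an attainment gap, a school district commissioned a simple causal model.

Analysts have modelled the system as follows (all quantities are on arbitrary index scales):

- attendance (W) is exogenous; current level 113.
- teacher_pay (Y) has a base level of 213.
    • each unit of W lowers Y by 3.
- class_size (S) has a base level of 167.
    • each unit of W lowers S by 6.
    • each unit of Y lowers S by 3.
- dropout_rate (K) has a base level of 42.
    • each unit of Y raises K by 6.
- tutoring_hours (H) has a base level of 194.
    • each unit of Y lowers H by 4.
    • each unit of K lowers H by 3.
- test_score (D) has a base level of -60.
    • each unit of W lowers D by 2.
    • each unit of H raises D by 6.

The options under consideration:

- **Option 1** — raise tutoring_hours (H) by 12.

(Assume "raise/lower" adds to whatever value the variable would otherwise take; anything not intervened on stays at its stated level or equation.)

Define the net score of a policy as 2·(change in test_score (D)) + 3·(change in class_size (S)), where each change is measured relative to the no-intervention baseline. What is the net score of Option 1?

144

Baseline:
  W = 113
  Y = 213 − 3·113 = -126
  S = 167 − 6·113 − 3·(-126) = -133
  K = 42 + 6·(-126) = -714
  H = 194 − 4·(-126) − 3·(-714) = 2840
  D = -60 − 2·113 + 6·2840 = 16754
Option 1 (H + 12):
  W = 113
  Y = 213 − 3·113 = -126
  S = 167 − 6·113 − 3·(-126) = -133
  K = 42 + 6·(-126) = -714
  H = 194 − 4·(-126) − 3·(-714) (+12 from intervention) = 2852
  D = -60 − 2·113 + 6·2852 = 16826
ΔD = 16826 − 16754 = 72; ΔS = -133 − (-133) = 0
Score = 2·72 + 3·0 = 144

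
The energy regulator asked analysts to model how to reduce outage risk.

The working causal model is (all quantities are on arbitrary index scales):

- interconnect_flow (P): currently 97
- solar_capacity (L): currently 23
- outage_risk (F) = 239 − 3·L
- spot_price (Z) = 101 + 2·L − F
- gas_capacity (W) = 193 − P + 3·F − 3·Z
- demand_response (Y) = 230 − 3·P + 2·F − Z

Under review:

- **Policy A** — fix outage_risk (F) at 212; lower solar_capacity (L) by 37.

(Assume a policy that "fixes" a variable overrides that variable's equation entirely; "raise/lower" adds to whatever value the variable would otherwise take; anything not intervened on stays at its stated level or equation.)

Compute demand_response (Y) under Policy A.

Policy A (F := 212, L − 37):
  P = 97
  L = 23 − 37 = -14
  F = 212
  Z = 101 + 2·(-14) − 212 = -139
  Y = 230 − 3·97 + 2·212 − (-139) = 502

502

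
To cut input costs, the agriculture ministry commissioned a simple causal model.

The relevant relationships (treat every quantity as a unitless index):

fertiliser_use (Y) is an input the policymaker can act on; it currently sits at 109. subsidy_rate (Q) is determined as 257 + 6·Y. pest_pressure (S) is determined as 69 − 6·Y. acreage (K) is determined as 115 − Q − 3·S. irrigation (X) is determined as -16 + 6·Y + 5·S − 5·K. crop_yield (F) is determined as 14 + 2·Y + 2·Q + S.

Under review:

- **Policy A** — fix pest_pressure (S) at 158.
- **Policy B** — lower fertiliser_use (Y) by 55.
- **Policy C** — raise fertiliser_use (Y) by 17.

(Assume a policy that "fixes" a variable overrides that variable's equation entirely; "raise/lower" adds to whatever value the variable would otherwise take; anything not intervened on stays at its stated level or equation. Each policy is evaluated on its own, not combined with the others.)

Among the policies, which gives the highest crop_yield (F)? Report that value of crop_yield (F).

2212

Policy A (S := 158):
  Y = 109
  Q = 257 + 6·109 = 911
  S = 158
  F = 14 + 2·109 + 2·911 + 158 = 2212
Policy B (Y − 55):
  Y = 109 − 55 = 54
  Q = 257 + 6·54 = 581
  S = 69 − 6·54 = -255
  F = 14 + 2·54 + 2·581 + (-255) = 1029
Policy C (Y + 17):
  Y = 109 + 17 = 126
  Q = 257 + 6·126 = 1013
  S = 69 − 6·126 = -687
  F = 14 + 2·126 + 2·1013 + (-687) = 1605
Comparing — Policy A: F=2212, Policy B: F=1029, Policy C: F=1605. Highest is 2212 (Policy A).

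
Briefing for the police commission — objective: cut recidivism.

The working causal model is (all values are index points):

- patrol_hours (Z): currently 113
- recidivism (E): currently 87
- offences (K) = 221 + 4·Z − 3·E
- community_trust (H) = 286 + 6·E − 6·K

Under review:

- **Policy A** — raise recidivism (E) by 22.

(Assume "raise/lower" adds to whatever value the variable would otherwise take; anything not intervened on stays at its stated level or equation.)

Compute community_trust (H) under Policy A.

-1136

Policy A (E + 22):
  Z = 113
  E = 87 + 22 = 109
  K = 221 + 4·113 − 3·109 = 346
  H = 286 + 6·109 − 6·346 = -1136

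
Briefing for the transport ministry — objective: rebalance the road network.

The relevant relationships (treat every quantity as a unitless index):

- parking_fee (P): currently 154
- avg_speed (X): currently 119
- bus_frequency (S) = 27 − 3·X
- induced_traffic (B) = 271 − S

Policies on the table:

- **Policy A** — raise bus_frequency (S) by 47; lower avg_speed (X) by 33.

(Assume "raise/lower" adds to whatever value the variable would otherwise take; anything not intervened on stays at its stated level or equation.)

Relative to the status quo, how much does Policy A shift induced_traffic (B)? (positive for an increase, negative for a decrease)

-146

Baseline:
  X = 119
  S = 27 − 3·119 = -330
  B = 271 − (-330) = 601
Policy A (S + 47, X − 33):
  X = 119 − 33 = 86
  S = 27 − 3·86 (+47 from intervention) = -184
  B = 271 − (-184) = 455
Change in B: 455 − 601 = -146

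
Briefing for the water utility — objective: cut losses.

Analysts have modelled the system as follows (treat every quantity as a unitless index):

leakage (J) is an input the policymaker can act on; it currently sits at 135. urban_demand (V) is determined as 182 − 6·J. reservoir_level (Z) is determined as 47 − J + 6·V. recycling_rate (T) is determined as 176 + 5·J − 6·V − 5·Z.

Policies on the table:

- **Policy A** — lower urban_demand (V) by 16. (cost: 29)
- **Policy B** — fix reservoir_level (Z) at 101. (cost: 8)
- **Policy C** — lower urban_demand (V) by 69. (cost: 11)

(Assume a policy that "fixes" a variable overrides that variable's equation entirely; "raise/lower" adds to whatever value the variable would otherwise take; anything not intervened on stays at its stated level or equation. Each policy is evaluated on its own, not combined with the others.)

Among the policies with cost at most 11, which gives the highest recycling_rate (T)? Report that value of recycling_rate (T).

Policy B (Z := 101):
  J = 135
  V = 182 − 6·135 = -628
  Z = 101
  T = 176 + 5·135 − 6·(-628) − 5·101 = 4114
Policy C (V − 69):
  J = 135
  V = 182 − 6·135 (−69 from intervention) = -697
  Z = 47 − 135 + 6·(-697) = -4270
  T = 176 + 5·135 − 6·(-697) − 5·(-4270) = 26383
Comparing — Policy B: T=4114, Policy C: T=26383. Highest is 26383 (Policy C).

26383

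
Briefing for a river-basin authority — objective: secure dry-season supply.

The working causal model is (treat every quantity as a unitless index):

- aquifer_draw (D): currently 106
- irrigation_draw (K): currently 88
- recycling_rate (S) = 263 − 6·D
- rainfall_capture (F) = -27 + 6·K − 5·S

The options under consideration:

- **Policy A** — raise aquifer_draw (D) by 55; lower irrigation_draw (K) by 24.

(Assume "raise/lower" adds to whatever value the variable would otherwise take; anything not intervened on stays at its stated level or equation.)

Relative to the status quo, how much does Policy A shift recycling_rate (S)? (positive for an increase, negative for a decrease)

-330

Baseline:
  D = 106
  S = 263 − 6·106 = -373
Policy A (D + 55, K − 24):
  D = 106 + 55 = 161
  S = 263 − 6·161 = -703
Change in S: -703 − (-373) = -330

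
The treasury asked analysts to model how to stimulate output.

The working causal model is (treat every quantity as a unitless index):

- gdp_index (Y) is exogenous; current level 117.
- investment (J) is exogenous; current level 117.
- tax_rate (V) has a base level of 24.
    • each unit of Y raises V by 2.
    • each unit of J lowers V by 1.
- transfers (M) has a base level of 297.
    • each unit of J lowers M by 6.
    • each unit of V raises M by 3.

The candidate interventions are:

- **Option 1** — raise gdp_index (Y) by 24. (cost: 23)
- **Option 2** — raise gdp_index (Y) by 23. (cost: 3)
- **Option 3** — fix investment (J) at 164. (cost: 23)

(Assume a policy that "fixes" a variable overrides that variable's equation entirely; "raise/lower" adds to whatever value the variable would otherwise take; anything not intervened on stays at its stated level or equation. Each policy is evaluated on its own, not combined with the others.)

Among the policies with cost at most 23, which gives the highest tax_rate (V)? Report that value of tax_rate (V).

Option 1 (Y + 24):
  Y = 117 + 24 = 141
  J = 117
  V = 24 + 2·141 − 117 = 189
Option 2 (Y + 23):
  Y = 117 + 23 = 140
  J = 117
  V = 24 + 2·140 − 117 = 187
Option 3 (J := 164):
  Y = 117
  J = 164
  V = 24 + 2·117 − 164 = 94
Comparing — Option 1: V=189, Option 2: V=187, Option 3: V=94. Highest is 189 (Option 1).

189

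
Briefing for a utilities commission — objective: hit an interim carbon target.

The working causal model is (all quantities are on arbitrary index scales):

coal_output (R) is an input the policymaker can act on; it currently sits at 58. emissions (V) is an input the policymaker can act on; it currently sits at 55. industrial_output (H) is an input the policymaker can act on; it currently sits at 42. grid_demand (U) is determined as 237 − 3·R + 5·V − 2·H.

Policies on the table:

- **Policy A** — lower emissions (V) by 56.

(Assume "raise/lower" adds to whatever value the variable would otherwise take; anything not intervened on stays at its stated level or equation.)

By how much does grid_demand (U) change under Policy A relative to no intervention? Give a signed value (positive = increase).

Baseline:
  R = 58
  V = 55
  H = 42
  U = 237 − 3·58 + 5·55 − 2·42 = 254
Policy A (V − 56):
  R = 58
  V = 55 − 56 = -1
  H = 42
  U = 237 − 3·58 + 5·(-1) − 2·42 = -26
Change in U: -26 − 254 = -280

-280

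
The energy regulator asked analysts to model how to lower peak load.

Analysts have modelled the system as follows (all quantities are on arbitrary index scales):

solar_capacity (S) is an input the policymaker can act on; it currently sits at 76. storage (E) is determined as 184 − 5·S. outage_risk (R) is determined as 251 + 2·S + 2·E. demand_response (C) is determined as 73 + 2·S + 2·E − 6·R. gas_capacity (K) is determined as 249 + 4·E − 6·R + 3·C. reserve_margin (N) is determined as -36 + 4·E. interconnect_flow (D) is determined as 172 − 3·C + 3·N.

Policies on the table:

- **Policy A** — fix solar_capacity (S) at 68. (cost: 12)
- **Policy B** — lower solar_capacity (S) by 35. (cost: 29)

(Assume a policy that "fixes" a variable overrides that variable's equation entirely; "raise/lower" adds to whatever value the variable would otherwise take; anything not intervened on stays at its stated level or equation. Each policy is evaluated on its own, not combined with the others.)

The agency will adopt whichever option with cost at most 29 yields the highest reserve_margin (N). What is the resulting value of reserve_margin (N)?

-120

Policy A (S := 68):
  S = 68
  E = 184 − 5·68 = -156
  N = -36 + 4·(-156) = -660
Policy B (S − 35):
  S = 76 − 35 = 41
  E = 184 − 5·41 = -21
  N = -36 + 4·(-21) = -120
Comparing — Policy A: N=-660, Policy B: N=-120. Highest is -120 (Policy B).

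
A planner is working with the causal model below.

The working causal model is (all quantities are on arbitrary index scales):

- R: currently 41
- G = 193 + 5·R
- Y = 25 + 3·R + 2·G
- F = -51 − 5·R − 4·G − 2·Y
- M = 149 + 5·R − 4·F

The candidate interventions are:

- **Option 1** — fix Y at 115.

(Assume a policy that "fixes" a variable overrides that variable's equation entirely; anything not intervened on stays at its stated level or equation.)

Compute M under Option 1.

8666

Option 1 (Y := 115):
  R = 41
  G = 193 + 5·41 = 398
  Y = 115
  F = -51 − 5·41 − 4·398 − 2·115 = -2078
  M = 149 + 5·41 − 4·(-2078) = 8666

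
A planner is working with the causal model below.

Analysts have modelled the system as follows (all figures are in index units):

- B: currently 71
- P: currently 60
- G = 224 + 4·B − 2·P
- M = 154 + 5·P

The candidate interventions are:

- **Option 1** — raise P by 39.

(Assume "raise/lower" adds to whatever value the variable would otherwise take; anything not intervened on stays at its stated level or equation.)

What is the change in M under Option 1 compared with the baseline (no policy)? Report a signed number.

195

Baseline:
  P = 60
  M = 154 + 5·60 = 454
Option 1 (P + 39):
  P = 60 + 39 = 99
  M = 154 + 5·99 = 649
Change in M: 649 − 454 = 195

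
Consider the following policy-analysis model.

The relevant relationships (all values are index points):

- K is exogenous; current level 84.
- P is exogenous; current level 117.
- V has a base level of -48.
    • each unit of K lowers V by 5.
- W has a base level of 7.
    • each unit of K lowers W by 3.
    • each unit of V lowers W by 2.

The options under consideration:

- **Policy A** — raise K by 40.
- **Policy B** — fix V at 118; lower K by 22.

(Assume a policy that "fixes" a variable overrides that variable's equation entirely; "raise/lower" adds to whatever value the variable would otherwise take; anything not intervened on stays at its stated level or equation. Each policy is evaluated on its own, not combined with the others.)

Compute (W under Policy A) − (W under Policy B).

1386

Policy A (K + 40):
  K = 84 + 40 = 124
  V = -48 − 5·124 = -668
  W = 7 − 3·124 − 2·(-668) = 971
Policy B (V := 118, K − 22):
  K = 84 − 22 = 62
  V = 118
  W = 7 − 3·62 − 2·118 = -415
W: 971 − (-415) = 1386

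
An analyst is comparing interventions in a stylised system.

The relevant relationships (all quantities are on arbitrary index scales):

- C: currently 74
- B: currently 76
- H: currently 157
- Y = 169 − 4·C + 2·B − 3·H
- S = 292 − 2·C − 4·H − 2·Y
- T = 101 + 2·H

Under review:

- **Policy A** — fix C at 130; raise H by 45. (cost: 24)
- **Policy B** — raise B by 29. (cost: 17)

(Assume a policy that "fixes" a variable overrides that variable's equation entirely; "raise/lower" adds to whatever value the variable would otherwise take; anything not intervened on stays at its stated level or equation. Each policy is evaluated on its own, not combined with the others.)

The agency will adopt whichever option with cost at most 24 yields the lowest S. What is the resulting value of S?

Policy A (C := 130, H + 45):
  C = 130
  B = 76
  H = 157 + 45 = 202
  Y = 169 − 4·130 + 2·76 − 3·202 = -805
  S = 292 − 2·130 − 4·202 − 2·(-805) = 834
Policy B (B + 29):
  C = 74
  B = 76 + 29 = 105
  H = 157
  Y = 169 − 4·74 + 2·105 − 3·157 = -388
  S = 292 − 2·74 − 4·157 − 2·(-388) = 292
Comparing — Policy A: S=834, Policy B: S=292. Lowest is 292 (Policy B).

292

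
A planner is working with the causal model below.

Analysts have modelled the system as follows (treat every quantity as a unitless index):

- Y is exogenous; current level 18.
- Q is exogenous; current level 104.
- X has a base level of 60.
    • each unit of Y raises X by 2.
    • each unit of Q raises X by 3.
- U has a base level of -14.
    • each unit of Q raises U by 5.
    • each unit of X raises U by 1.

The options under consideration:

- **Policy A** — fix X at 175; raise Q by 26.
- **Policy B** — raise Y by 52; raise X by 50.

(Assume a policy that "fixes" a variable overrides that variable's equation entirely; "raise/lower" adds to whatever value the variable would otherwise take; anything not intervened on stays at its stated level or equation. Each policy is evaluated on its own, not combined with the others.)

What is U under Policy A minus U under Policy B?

-257

Policy A (X := 175, Q + 26):
  Y = 18
  Q = 104 + 26 = 130
  X = 175
  U = -14 + 5·130 + 175 = 811
Policy B (Y + 52, X + 50):
  Y = 18 + 52 = 70
  Q = 104
  X = 60 + 2·70 + 3·104 (+50 from intervention) = 562
  U = -14 + 5·104 + 562 = 1068
U: 811 − 1068 = -257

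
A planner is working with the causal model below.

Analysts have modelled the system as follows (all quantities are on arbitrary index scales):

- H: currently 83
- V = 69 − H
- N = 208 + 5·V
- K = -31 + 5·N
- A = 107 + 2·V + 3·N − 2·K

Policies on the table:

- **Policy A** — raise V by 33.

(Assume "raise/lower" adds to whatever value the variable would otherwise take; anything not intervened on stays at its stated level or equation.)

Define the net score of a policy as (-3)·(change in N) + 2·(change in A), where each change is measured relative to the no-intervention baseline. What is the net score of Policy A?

-2673

Baseline:
  H = 83
  V = 69 − 83 = -14
  N = 208 + 5·(-14) = 138
  K = -31 + 5·138 = 659
  A = 107 + 2·(-14) + 3·138 − 2·659 = -825
Policy A (V + 33):
  H = 83
  V = 69 − 83 (+33 from intervention) = 19
  N = 208 + 5·19 = 303
  K = -31 + 5·303 = 1484
  A = 107 + 2·19 + 3·303 − 2·1484 = -1914
ΔN = 303 − 138 = 165; ΔA = -1914 − (-825) = -1089
Score = (-3)·165 + 2·(-1089) = -2673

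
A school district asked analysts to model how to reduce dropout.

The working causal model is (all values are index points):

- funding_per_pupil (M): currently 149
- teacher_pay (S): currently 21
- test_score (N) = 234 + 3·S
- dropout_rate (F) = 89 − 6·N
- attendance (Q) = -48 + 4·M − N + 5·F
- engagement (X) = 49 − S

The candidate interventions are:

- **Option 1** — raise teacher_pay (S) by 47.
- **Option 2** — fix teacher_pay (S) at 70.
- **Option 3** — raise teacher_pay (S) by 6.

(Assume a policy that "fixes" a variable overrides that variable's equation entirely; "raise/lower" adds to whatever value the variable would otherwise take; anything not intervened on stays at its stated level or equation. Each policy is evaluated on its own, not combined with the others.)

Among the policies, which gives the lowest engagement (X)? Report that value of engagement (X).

-21

Option 1 (S + 47):
  S = 21 + 47 = 68
  X = 49 − 68 = -19
Option 2 (S := 70):
  S = 70
  X = 49 − 70 = -21
Option 3 (S + 6):
  S = 21 + 6 = 27
  X = 49 − 27 = 22
Comparing — Option 1: X=-19, Option 2: X=-21, Option 3: X=22. Lowest is -21 (Option 2).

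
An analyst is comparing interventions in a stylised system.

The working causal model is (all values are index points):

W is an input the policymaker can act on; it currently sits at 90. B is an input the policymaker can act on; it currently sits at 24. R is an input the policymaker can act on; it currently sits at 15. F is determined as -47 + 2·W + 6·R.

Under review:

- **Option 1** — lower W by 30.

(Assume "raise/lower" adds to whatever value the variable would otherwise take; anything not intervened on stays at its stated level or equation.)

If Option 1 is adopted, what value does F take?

163

Option 1 (W − 30):
  W = 90 − 30 = 60
  R = 15
  F = -47 + 2·60 + 6·15 = 163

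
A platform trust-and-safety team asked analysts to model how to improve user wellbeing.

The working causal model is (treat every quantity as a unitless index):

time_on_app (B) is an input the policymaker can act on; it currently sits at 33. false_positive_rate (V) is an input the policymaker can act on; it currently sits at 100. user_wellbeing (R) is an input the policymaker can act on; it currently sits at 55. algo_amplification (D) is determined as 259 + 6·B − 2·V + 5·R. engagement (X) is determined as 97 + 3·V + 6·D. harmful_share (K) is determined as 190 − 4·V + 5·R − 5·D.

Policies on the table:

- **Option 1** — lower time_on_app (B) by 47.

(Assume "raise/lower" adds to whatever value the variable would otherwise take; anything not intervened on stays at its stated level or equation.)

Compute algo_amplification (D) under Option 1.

250

Option 1 (B − 47):
  B = 33 − 47 = -14
  V = 100
  R = 55
  D = 259 + 6·(-14) − 2·100 + 5·55 = 250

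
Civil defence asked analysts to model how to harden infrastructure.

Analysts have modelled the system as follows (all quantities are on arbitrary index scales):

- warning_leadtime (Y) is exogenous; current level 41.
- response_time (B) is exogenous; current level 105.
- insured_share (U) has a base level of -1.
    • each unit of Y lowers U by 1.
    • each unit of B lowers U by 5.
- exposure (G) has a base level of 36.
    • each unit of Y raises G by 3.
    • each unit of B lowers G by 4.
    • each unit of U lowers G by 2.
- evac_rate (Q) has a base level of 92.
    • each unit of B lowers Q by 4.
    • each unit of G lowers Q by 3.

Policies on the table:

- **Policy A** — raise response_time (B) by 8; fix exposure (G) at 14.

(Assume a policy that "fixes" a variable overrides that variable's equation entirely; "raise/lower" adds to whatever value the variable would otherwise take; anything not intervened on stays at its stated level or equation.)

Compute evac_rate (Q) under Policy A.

-402

Policy A (B + 8, G := 14):
  Y = 41
  B = 105 + 8 = 113
  U = -1 − 41 − 5·113 = -607
  G = 14
  Q = 92 − 4·113 − 3·14 = -402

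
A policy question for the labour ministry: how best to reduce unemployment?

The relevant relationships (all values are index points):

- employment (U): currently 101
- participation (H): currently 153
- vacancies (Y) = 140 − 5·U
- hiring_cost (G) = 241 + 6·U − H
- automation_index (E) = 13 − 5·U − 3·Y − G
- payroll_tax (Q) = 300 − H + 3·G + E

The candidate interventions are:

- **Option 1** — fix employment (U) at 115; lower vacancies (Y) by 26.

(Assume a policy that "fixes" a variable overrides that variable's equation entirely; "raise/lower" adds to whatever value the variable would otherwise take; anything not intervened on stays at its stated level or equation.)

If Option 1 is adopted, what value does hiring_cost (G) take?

778

Option 1 (U := 115, Y − 26):
  U = 115
  H = 153
  G = 241 + 6·115 − 153 = 778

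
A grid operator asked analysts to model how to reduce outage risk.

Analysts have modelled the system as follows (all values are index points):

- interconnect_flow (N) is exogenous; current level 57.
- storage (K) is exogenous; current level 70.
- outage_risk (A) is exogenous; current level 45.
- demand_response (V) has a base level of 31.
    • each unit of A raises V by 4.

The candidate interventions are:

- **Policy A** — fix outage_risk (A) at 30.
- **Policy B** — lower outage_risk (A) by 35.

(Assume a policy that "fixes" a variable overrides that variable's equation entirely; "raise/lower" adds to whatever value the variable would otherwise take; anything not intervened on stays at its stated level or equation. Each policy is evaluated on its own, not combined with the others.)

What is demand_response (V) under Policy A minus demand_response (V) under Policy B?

Policy A (A := 30):
  A = 30
  V = 31 + 4·30 = 151
Policy B (A − 35):
  A = 45 − 35 = 10
  V = 31 + 4·10 = 71
V: 151 − 71 = 80

80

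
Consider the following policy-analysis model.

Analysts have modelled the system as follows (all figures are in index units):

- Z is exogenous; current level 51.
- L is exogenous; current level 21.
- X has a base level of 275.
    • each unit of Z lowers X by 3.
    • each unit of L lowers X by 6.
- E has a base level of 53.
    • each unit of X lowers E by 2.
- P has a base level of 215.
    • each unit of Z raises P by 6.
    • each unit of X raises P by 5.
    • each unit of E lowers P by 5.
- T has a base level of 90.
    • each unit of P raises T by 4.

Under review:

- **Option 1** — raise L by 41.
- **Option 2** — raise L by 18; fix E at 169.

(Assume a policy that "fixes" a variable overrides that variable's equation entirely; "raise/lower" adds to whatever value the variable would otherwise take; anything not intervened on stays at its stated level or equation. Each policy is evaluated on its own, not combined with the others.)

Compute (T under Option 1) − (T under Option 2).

-10440

Option 1 (L + 41):
  Z = 51
  L = 21 + 41 = 62
  X = 275 − 3·51 − 6·62 = -250
  E = 53 − 2·(-250) = 553
  P = 215 + 6·51 + 5·(-250) − 5·553 = -3494
  T = 90 + 4·(-3494) = -13886
Option 2 (L + 18, E := 169):
  Z = 51
  L = 21 + 18 = 39
  X = 275 − 3·51 − 6·39 = -112
  E = 169
  P = 215 + 6·51 + 5·(-112) − 5·169 = -884
  T = 90 + 4·(-884) = -3446
T: -13886 − (-3446) = -10440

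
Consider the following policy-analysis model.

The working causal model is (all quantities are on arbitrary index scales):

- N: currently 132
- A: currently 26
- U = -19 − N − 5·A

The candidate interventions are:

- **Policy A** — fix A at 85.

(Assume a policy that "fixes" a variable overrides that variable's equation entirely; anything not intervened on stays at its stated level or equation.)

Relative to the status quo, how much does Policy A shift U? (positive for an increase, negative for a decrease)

-295

Baseline:
  N = 132
  A = 26
  U = -19 − 132 − 5·26 = -281
Policy A (A := 85):
  N = 132
  A = 85
  U = -19 − 132 − 5·85 = -576
Change in U: -576 − (-281) = -295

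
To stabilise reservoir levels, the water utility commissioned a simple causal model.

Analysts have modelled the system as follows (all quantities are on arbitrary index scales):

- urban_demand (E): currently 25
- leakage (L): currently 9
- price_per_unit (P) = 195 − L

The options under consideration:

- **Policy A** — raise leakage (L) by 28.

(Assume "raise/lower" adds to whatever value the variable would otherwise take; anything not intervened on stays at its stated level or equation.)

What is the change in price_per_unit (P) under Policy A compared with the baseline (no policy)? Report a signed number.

Baseline:
  L = 9
  P = 195 − 9 = 186
Policy A (L + 28):
  L = 9 + 28 = 37
  P = 195 − 37 = 158
Change in P: 158 − 186 = -28

-28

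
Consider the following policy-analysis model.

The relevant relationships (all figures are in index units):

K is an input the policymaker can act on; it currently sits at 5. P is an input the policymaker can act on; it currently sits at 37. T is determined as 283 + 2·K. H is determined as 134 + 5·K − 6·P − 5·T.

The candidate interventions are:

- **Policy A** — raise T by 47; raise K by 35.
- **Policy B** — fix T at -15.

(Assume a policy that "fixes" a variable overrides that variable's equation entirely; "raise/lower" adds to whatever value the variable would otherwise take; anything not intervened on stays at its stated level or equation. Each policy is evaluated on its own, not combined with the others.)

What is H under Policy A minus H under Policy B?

-1950

Policy A (T + 47, K + 35):
  K = 5 + 35 = 40
  P = 37
  T = 283 + 2·40 (+47 from intervention) = 410
  H = 134 + 5·40 − 6·37 − 5·410 = -1938
Policy B (T := -15):
  K = 5
  P = 37
  T = -15
  H = 134 + 5·5 − 6·37 − 5·(-15) = 12
H: -1938 − 12 = -1950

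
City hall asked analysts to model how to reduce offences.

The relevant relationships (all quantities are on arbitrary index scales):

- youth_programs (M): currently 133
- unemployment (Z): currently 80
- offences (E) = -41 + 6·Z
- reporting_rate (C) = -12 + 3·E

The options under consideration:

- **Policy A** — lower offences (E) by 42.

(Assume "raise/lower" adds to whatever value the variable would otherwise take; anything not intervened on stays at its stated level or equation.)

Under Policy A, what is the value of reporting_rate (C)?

1179

Policy A (E − 42):
  Z = 80
  E = -41 + 6·80 (−42 from intervention) = 397
  C = -12 + 3·397 = 1179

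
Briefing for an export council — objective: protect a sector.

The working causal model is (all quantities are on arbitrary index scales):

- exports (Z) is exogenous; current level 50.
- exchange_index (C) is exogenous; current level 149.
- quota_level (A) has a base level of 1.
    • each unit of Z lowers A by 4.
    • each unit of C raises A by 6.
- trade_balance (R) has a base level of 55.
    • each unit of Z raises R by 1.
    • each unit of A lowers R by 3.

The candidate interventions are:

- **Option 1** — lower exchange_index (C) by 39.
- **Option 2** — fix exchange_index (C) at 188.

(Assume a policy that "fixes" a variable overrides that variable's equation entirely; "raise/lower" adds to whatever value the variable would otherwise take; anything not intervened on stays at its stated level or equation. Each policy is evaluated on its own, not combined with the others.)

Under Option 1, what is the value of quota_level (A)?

461

Option 1 (C − 39):
  Z = 50
  C = 149 − 39 = 110
  A = 1 − 4·50 + 6·110 = 461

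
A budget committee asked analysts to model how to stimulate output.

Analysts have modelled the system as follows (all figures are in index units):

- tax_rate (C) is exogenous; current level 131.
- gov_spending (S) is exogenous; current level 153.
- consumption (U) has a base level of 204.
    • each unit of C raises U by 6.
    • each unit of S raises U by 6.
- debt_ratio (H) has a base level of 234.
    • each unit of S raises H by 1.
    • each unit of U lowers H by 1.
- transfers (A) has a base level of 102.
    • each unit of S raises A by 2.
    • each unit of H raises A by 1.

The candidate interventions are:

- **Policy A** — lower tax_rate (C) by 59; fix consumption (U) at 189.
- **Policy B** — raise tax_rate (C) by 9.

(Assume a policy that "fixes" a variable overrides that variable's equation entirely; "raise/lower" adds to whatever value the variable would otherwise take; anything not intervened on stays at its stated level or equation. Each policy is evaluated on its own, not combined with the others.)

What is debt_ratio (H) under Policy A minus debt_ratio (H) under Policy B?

1773

Policy A (C − 59, U := 189):
  C = 131 − 59 = 72
  S = 153
  U = 189
  H = 234 + 153 − 189 = 198
Policy B (C + 9):
  C = 131 + 9 = 140
  S = 153
  U = 204 + 6·140 + 6·153 = 1962
  H = 234 + 153 − 1962 = -1575
H: 198 − (-1575) = 1773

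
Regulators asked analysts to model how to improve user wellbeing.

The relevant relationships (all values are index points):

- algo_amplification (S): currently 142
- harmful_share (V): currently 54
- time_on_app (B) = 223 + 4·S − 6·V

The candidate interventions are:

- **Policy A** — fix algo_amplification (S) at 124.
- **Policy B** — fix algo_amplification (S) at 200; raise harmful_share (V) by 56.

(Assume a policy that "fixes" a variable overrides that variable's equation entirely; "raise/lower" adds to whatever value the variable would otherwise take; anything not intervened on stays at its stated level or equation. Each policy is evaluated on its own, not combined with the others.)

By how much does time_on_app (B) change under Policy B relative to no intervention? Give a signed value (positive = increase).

Baseline:
  S = 142
  V = 54
  B = 223 + 4·142 − 6·54 = 467
Policy B (S := 200, V + 56):
  S = 200
  V = 54 + 56 = 110
  B = 223 + 4·200 − 6·110 = 363
Change in B: 363 − 467 = -104

-104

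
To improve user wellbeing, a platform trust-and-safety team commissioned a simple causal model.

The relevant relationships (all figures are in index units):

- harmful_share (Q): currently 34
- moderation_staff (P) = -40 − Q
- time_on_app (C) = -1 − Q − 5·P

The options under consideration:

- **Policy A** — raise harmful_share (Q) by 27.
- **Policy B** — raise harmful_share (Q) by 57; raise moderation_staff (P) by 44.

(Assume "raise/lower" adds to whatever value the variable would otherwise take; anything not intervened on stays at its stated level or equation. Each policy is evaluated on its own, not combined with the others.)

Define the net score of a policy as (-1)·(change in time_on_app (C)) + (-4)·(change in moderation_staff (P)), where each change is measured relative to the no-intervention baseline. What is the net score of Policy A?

0

Baseline:
  Q = 34
  P = -40 − 34 = -74
  C = -1 − 34 − 5·(-74) = 335
Policy A (Q + 27):
  Q = 34 + 27 = 61
  P = -40 − 61 = -101
  C = -1 − 61 − 5·(-101) = 443
ΔC = 443 − 335 = 108; ΔP = -101 − (-74) = -27
Score = (-1)·108 + (-4)·(-27) = 0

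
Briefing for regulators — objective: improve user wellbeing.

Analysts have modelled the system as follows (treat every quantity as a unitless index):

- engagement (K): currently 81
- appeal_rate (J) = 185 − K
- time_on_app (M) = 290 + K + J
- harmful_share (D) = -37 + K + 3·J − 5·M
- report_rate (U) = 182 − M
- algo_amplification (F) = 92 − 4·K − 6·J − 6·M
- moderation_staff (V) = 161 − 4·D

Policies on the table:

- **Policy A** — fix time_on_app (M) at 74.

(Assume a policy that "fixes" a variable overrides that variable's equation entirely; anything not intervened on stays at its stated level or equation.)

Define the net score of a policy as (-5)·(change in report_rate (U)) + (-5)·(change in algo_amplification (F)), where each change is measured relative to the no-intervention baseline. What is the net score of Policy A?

-14035

Baseline:
  K = 81
  J = 185 − 81 = 104
  M = 290 + 81 + 104 = 475
  U = 182 − 475 = -293
  F = 92 − 4·81 − 6·104 − 6·475 = -3706
Policy A (M := 74):
  K = 81
  J = 185 − 81 = 104
  M = 74
  U = 182 − 74 = 108
  F = 92 − 4·81 − 6·104 − 6·74 = -1300
ΔU = 108 − (-293) = 401; ΔF = -1300 − (-3706) = 2406
Score = (-5)·401 + (-5)·2406 = -14035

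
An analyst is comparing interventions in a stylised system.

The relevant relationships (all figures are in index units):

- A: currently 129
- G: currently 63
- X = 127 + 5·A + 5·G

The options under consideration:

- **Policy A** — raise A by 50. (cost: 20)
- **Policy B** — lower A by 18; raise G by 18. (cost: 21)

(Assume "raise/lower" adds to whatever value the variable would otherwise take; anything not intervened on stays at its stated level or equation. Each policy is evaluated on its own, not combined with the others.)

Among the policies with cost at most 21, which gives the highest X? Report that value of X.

Policy A (A + 50):
  A = 129 + 50 = 179
  G = 63
  X = 127 + 5·179 + 5·63 = 1337
Policy B (A − 18, G + 18):
  A = 129 − 18 = 111
  G = 63 + 18 = 81
  X = 127 + 5·111 + 5·81 = 1087
Comparing — Policy A: X=1337, Policy B: X=1087. Highest is 1337 (Policy A).

1337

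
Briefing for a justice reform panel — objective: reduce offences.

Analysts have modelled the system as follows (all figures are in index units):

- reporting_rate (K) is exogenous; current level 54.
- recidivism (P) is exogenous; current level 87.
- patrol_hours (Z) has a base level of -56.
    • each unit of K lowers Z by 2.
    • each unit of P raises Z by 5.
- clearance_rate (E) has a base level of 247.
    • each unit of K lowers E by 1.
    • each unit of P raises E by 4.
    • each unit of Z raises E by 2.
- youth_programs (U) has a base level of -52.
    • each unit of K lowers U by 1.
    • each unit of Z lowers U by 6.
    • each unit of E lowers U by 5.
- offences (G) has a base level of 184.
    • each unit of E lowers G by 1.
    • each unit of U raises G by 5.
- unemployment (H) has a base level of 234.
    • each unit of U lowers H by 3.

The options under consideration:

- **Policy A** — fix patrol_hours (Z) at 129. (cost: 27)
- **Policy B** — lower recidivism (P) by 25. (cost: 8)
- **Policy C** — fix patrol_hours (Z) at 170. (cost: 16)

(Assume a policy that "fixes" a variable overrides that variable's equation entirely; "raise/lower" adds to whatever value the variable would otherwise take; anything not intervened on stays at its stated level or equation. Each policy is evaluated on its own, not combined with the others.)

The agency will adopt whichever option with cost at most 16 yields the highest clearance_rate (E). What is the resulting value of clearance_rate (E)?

Policy B (P − 25):
  K = 54
  P = 87 − 25 = 62
  Z = -56 − 2·54 + 5·62 = 146
  E = 247 − 54 + 4·62 + 2·146 = 733
Policy C (Z := 170):
  K = 54
  P = 87
  Z = 170
  E = 247 − 54 + 4·87 + 2·170 = 881
Comparing — Policy B: E=733, Policy C: E=881. Highest is 881 (Policy C).

881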